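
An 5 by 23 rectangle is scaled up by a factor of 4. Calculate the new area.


Original dimensions: 5 x 23
Enlargement factor = 4
New width = 5 * 4 = 20
New height = 23 * 4 = 92
New area = 20 * 92 = 1840

1840


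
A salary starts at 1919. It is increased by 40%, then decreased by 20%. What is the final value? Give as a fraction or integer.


Start: 1919
Step 1: increase by 40% => multiply by 140/100
  1919 * 140/100 = 13433/5
Step 2: decrease by 20% => multiply by 80/100
  13433/5 * 80/100 = 53732/25
Final value = 53732/25

53732/25


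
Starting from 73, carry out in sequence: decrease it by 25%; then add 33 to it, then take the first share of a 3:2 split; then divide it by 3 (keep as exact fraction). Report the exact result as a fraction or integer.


Start with 73.
Step 1: Decrease by 25%: 73 * 75/100 = 219/4
Step 2: Add 33: 219/4+33=351/4; split 3:2 first = 351/4*3/5 = 1053/20
Step 3: Divide by 3: 1053/20 / 3 = 351/20
Final result = 351/20

351/20


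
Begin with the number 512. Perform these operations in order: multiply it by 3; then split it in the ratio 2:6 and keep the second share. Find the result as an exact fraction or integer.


Start with 512.
Step 1: Multiply by 3: 512 * 3 = 1536
Step 2: Split 2:6, second share = 1536 * 6/8 = 1152
Final result = 1152

1152


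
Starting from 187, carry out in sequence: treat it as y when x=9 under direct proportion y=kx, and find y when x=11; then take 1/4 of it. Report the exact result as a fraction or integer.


Start with 187.
Step 1: Direct prop: k = (187)/9; new y = k*11 = 187*11/9 = 2057/9
Step 2: Take 1/4: 2057/9 * 1/4 = 2057/36
Final result = 2057/36

2057/36


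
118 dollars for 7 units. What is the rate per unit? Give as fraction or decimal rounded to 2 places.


Total dollars = 118
Number of units = 7
Unit rate = 118 / 7
= 16.86 dollars per unit

16.86


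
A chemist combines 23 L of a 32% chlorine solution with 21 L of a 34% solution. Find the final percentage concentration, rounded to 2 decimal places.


Solute in mixture 1 = 32% of 23 L = 23*32/100 = 184/25 L
Solute in mixture 2 = 34% of 21 L = 21*34/100 = 357/50 L
Total solute = 184/25 + 357/50 = 29/2 L
Total volume = 23 + 21 = 44 L
Final concentration = 29/2/44 * 100 = 32.95%

32.95


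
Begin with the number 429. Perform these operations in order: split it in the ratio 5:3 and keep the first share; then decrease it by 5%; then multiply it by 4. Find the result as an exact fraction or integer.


Start with 429.
Step 1: Split 5:3, first share = 429 * 5/8 = 2145/8
Step 2: Decrease by 5%: 2145/8 * 95/100 = 8151/32
Step 3: Multiply by 4: 8151/32 * 4 = 8151/8
Final result = 8151/8

8151/8


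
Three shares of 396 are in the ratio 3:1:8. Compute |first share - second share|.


Total parts = 3 + 1 + 8 = 12
Value per part = 396 / 12 = 33
Shares: 3*33=99, 1*33=33, 8*33=264
First share = 99, second share = 33
Difference = |99 - 33| = 66

66


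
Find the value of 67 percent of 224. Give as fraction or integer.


Compute 67% of 224
Convert percentage: 67% = 67/100
Multiply: 224 * 67/100
= 15008/100
= 3752/25

3752/25


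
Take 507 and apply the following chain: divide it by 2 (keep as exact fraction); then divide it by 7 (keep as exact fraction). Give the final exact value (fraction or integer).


Start with 507.
Step 1: Divide by 2: 507 / 2 = 507/2
Step 2: Divide by 7: 507/2 / 7 = 507/14
Final result = 507/14

507/14


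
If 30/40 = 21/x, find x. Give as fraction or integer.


Setting up: 30/40 = 21/x
Cross multiply: 30 * x = 40 * 21
30x = 840
x = 840/30
x = 28

28


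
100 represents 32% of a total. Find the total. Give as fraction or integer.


Given: 100 is 32% of the whole
Set up: 100 = 32/100 * whole
whole = 100 * 100 / 32
whole = 10000 / 32
whole = 625/2

625/2


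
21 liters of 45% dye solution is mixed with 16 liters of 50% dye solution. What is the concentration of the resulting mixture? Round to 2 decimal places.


Solute in mixture 1 = 45% of 21 L = 21*45/100 = 189/20 L
Solute in mixture 2 = 50% of 16 L = 16*50/100 = 8 L
Total solute = 189/20 + 8 = 349/20 L
Total volume = 21 + 16 = 37 L
Final concentration = 349/20/37 * 100 = 47.16%

47.16


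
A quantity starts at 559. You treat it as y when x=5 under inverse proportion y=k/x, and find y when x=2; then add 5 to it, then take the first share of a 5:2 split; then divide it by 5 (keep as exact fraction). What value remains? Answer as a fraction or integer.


Start with 559.
Step 1: Inverse prop: k = (559)*5; new y = k/2 = 559*5/2 = 2795/2
Step 2: Add 5: 2795/2+5=2805/2; split 5:2 first = 2805/2*5/7 = 14025/14
Step 3: Divide by 5: 14025/14 / 5 = 2805/14
Final result = 2805/14

2805/14


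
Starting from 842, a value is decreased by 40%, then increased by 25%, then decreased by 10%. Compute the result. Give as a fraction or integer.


Start: 842
Step 1: decrease by 40% => multiply by 60/100
  842 * 60/100 = 2526/5
Step 2: increase by 25% => multiply by 125/100
  2526/5 * 125/100 = 1263/2
Step 3: decrease by 10% => multiply by 90/100
  1263/2 * 90/100 = 11367/20
Final value = 11367/20

11367/20


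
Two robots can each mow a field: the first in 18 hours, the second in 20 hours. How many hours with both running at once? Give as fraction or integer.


Rate of A = 1/18 job per hour
Rate of B = 1/20 job per hour
Combined rate = 1/18 + 1/20
Find common denominator: (20 + 18)/(18*20) = 38/360
Combined rate = 19/180 job per hour
Time together = 1 / (19/180) = 180/19 hours

180/19


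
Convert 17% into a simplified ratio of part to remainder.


Part = 17%, Remainder = 83%
Ratio = 17:83
GCD(17, 83) = 1
Simplify: 17:83 = 17:83

17:83


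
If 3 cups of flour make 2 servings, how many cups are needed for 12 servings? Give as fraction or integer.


Original: 3 cups for 2 servings
Target servings = 12
Scaling factor = 12/2
New amount = 3 * 12/2
= 36/2
= 18 cups

18


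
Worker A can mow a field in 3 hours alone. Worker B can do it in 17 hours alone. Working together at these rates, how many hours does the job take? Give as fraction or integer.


Rate of A = 1/3 job per hour
Rate of B = 1/17 job per hour
Combined rate = 1/3 + 1/17
Find common denominator: (17 + 3)/(3*17) = 20/51
Combined rate = 20/51 job per hour
Time together = 1 / (20/51) = 51/20 hours

51/20


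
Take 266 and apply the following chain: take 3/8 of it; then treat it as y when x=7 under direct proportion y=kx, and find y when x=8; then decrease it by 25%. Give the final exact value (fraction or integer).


Start with 266.
Step 1: Take 3/8: 266 * 3/8 = 399/4
Step 2: Direct prop: k = (399/4)/7; new y = k*8 = 399/4*8/7 = 114
Step 3: Decrease by 25%: 114 * 75/100 = 171/2
Final result = 171/2

171/2


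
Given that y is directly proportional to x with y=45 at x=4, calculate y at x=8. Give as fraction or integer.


Direct proportion: y = kx
Find k: k = 45/4 = 45/4
Compute y at x=8: y = 45/4 * 8
y = 90

90


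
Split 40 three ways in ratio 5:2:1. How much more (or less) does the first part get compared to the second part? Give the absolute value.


Total parts = 5 + 2 + 1 = 8
Value per part = 40 / 8 = 5
Shares: 5*5=25, 2*5=10, 1*5=5
First share = 25, second share = 10
Difference = |25 - 10| = 15

15


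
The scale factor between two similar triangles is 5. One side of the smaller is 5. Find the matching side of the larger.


Similar triangles have proportional sides
Scale factor = 5
Smaller side = 5
Corresponding larger side = 5 * 5
= 25

25


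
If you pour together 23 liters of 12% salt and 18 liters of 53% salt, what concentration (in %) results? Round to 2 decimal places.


Solute in mixture 1 = 12% of 23 L = 23*12/100 = 69/25 L
Solute in mixture 2 = 53% of 18 L = 18*53/100 = 477/50 L
Total solute = 69/25 + 477/50 = 123/10 L
Total volume = 23 + 18 = 41 L
Final concentration = 123/10/41 * 100 = 30.00%

30.00


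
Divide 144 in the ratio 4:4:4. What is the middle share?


Ratio = 4:4:4
Total parts = 4 + 4 + 4 = 12
Value per part = 144 / 12 = 12
First share = 4 * 12 = 48
Middle share = 4 * 12 = 48
Third share = 4 * 12 = 48

48


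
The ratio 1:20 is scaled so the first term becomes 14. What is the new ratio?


Original ratio: 1:20
First term target: 14
Scale factor = 14 / 1 = 14
Multiply second term: 20 * 14 = 280
Equivalent ratio = 14:280

14:280


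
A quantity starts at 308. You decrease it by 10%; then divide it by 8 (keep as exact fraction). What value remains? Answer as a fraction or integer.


Start with 308.
Step 1: Decrease by 10%: 308 * 90/100 = 1386/5
Step 2: Divide by 8: 1386/5 / 8 = 693/20
Final result = 693/20

693/20


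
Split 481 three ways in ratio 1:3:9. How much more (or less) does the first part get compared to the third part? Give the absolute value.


Total parts = 1 + 3 + 9 = 13
Value per part = 481 / 13 = 37
Shares: 1*37=37, 3*37=111, 9*37=333
First share = 37, third share = 333
Difference = |37 - 333| = 296

296


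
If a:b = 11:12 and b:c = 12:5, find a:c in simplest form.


Given a:b = 11:12 and b:c = 12:5
Make b consistent. Multiply first ratio by 12: a:b = 132:144
Multiply second ratio by 12: b:c = 144:60
Now b = 144 in both, so a:b:c = 132:144:60
Therefore a:c = 132:60
Simplify by GCD: a:c = 11:5

11:5


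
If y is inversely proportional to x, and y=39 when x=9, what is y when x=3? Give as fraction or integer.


Inverse proportion: y = k/x
Find k: k = 9 * 39 = 351
Compute y at x=3: y = 351/3
y = 117

117


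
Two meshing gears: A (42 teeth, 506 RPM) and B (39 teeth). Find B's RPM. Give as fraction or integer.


Gear ratio: teeth_A * RPM_A = teeth_B * RPM_B
42 * 506 = 39 * RPM_B
21252 = 39 * RPM_B
RPM_B = 21252 / 39
RPM_B = 7084/13

7084/13


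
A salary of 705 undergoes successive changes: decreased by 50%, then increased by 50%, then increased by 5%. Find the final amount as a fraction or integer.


Start: 705
Step 1: decrease by 50% => multiply by 50/100
  705 * 50/100 = 705/2
Step 2: increase by 50% => multiply by 150/100
  705/2 * 150/100 = 2115/4
Step 3: increase by 5% => multiply by 105/100
  2115/4 * 105/100 = 8883/16
Final value = 8883/16

8883/16


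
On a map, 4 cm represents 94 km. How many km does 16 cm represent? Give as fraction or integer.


Map scale: 4 cm = 94 km
Measured distance on map = 16 cm
Set up proportion: 16 * 94 / 4
= 1504 / 4
= 376 km

376


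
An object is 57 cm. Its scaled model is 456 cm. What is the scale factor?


Original length = 57 cm
Scaled length = 456 cm
Scale factor = 456 / 57
= 8

8


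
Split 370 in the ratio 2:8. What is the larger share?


Total parts = 2 + 8 = 10
Value per part = 370 / 10 = 37
First share = 2 * 37 = 74
Second share = 8 * 37 = 296
Larger share = 296

296


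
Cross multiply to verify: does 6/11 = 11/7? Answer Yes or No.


Cross multiply to check 6/11 = 11/7
Left cross product: 6 * 7 = 42
Right cross product: 11 * 11 = 121
42 != 121
Not equal, so proportions differ => No

No


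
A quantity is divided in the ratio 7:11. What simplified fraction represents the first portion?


Total parts = 7 + 11 = 18
First part fraction = 7/18
Simplify: 7/18 = 7/18

7/18


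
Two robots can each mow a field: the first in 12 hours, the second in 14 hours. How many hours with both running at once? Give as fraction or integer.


Rate of A = 1/12 job per hour
Rate of B = 1/14 job per hour
Combined rate = 1/12 + 1/14
Find common denominator: (14 + 12)/(12*14) = 26/168
Combined rate = 13/84 job per hour
Time together = 1 / (13/84) = 84/13 hours

84/13


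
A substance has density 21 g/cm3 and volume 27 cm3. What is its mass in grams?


Using mass = density * volume
Density = 21 g/cm3
Volume = 27 cm3
Mass = 21 * 27
= 567 g

567


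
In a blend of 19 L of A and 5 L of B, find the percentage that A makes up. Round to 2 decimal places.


Volume of A = 19 L
Volume of B = 5 L
Total volume = 19 + 5 = 24 L
Percentage of A = (19/24) * 100
= 79.17%

79.17


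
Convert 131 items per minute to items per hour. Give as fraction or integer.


Converting from per minute to per hour
Rate = 131 items per minute
Multiply by 60: 131 * 60
= 7860 items per hour

7860


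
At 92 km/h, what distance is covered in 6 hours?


Using distance = speed * time
Speed = 92 km/h
Time = 6 hours
Distance = 92 * 6
= 552 km

552


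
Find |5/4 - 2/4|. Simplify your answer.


Simplify: 5/4 = 5/4 and 2/4 = 1/2
Find common denominator: LCD = 4
Convert: 5/4 and 2/4
Difference = |5 - 2|/4 = 3/4
Simplified = 3/4

3/4


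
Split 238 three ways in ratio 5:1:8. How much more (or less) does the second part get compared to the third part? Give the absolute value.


Total parts = 5 + 1 + 8 = 14
Value per part = 238 / 14 = 17
Shares: 5*17=85, 1*17=17, 8*17=136
Second share = 17, third share = 136
Difference = |17 - 136| = 119

119


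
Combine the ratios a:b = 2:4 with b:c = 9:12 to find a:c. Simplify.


Given a:b = 2:4 and b:c = 9:12
Make b consistent. Multiply first ratio by 9: a:b = 18:36
Multiply second ratio by 4: b:c = 36:48
Now b = 36 in both, so a:b:c = 18:36:48
Therefore a:c = 18:48
Simplify by GCD: a:c = 3:8

3:8


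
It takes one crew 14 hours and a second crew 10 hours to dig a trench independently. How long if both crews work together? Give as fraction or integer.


Rate of A = 1/14 job per hour
Rate of B = 1/10 job per hour
Combined rate = 1/14 + 1/10
Find common denominator: (10 + 14)/(14*10) = 24/140
Combined rate = 6/35 job per hour
Time together = 1 / (6/35) = 35/6 hours

35/6


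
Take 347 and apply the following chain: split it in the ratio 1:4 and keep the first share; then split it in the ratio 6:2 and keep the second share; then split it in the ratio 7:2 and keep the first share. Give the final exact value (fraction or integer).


Start with 347.
Step 1: Split 1:4, first share = 347 * 1/5 = 347/5
Step 2: Split 6:2, second share = 347/5 * 2/8 = 347/20
Step 3: Split 7:2, first share = 347/20 * 7/9 = 2429/180
Final result = 2429/180

2429/180


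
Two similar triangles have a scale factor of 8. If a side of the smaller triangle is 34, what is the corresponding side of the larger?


Similar triangles have proportional sides
Scale factor = 8
Smaller side = 34
Corresponding larger side = 34 * 8
= 272

272


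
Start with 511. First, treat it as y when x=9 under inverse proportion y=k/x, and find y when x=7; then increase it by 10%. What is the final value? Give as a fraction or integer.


Start with 511.
Step 1: Inverse prop: k = (511)*9; new y = k/7 = 511*9/7 = 657
Step 2: Increase by 10%: 657 * 110/100 = 7227/10
Final result = 7227/10

7227/10


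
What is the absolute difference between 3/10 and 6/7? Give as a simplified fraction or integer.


Simplify: 3/10 = 3/10 and 6/7 = 6/7
Find common denominator: LCD = 70
Convert: 21/70 and 60/70
Difference = |21 - 60|/70 = 39/70
Simplified = 39/70

39/70


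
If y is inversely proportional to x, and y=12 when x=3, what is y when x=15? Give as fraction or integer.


Inverse proportion: y = k/x
Find k: k = 3 * 12 = 36
Compute y at x=15: y = 36/15
y = 12/5

12/5


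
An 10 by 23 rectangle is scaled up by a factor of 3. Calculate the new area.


Original dimensions: 10 x 23
Enlargement factor = 3
New width = 10 * 3 = 30
New height = 23 * 3 = 69
New area = 30 * 69 = 2070

2070


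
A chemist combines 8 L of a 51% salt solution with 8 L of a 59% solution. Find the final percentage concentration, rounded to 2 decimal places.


Solute in mixture 1 = 51% of 8 L = 8*51/100 = 102/25 L
Solute in mixture 2 = 59% of 8 L = 8*59/100 = 118/25 L
Total solute = 102/25 + 118/25 = 44/5 L
Total volume = 8 + 8 = 16 L
Final concentration = 44/5/16 * 100 = 55.00%

55.00


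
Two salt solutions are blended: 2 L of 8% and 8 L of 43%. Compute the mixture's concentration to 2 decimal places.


Solute in mixture 1 = 8% of 2 L = 2*8/100 = 4/25 L
Solute in mixture 2 = 43% of 8 L = 8*43/100 = 86/25 L
Total solute = 4/25 + 86/25 = 18/5 L
Total volume = 2 + 8 = 10 L
Final concentration = 18/5/10 * 100 = 36.00%

36.00


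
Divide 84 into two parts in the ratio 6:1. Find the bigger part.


Total parts = 6 + 1 = 7
Value per part = 84 / 7 = 12
First share = 6 * 12 = 72
Second share = 1 * 12 = 12
Larger share = 72

72


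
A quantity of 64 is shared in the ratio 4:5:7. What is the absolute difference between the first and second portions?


Total parts = 4 + 5 + 7 = 16
Value per part = 64 / 16 = 4
Shares: 4*4=16, 5*4=20, 7*4=28
First share = 16, second share = 20
Difference = |16 - 20| = 4

4


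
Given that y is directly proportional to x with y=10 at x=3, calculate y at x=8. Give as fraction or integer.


Direct proportion: y = kx
Find k: k = 10/3 = 10/3
Compute y at x=8: y = 10/3 * 8
y = 80/3

80/3


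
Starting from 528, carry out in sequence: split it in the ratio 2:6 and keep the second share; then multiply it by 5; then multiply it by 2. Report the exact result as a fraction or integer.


Start with 528.
Step 1: Split 2:6, second share = 528 * 6/8 = 396
Step 2: Multiply by 5: 396 * 5 = 1980
Step 3: Multiply by 2: 1980 * 2 = 3960
Final result = 3960

3960


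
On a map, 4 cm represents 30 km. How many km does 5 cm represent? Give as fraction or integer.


Map scale: 4 cm = 30 km
Measured distance on map = 5 cm
Set up proportion: 5 * 30 / 4
= 150 / 4
= 75/2 km

75/2


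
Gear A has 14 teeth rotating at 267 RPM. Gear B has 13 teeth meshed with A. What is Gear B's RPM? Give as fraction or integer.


Gear ratio: teeth_A * RPM_A = teeth_B * RPM_B
14 * 267 = 13 * RPM_B
3738 = 13 * RPM_B
RPM_B = 3738 / 13
RPM_B = 3738/13

3738/13


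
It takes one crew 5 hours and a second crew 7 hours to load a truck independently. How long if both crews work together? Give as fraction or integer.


Rate of A = 1/5 job per hour
Rate of B = 1/7 job per hour
Combined rate = 1/5 + 1/7
Find common denominator: (7 + 5)/(5*7) = 12/35
Combined rate = 12/35 job per hour
Time together = 1 / (12/35) = 35/12 hours

35/12


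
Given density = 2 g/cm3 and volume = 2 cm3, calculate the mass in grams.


Using mass = density * volume
Density = 2 g/cm3
Volume = 2 cm3
Mass = 2 * 2
= 4 g

4


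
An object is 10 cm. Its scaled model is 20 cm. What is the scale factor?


Original length = 10 cm
Scaled length = 20 cm
Scale factor = 20 / 10
= 2

2


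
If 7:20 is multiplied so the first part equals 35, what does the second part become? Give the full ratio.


Original ratio: 7:20
First term target: 35
Scale factor = 35 / 7 = 5
Multiply second term: 20 * 5 = 100
Equivalent ratio = 35:100

35:100


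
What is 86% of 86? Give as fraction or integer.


Compute 86% of 86
Convert percentage: 86% = 86/100
Multiply: 86 * 86/100
= 7396/100
= 1849/25

1849/25


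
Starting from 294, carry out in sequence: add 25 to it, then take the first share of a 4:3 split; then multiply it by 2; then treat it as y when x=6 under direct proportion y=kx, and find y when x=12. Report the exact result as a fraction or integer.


Start with 294.
Step 1: Add 25: 294+25=319; split 4:3 first = 319*4/7 = 1276/7
Step 2: Multiply by 2: 1276/7 * 2 = 2552/7
Step 3: Direct prop: k = (2552/7)/6; new y = k*12 = 2552/7*12/6 = 5104/7
Final result = 5104/7

5104/7


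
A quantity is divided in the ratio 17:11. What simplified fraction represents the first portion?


Total parts = 17 + 11 = 28
First part fraction = 17/28
Simplify: 17/28 = 17/28

17/28


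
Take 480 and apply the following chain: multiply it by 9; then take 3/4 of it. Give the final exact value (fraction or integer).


Start with 480.
Step 1: Multiply by 9: 480 * 9 = 4320
Step 2: Take 3/4: 4320 * 3/4 = 3240
Final result = 3240

3240


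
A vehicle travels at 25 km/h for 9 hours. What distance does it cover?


Using distance = speed * time
Speed = 25 km/h
Time = 9 hours
Distance = 25 * 9
= 225 km

225


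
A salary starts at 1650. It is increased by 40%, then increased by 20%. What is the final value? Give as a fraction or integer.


Start: 1650
Step 1: increase by 40% => multiply by 140/100
  1650 * 140/100 = 2310
Step 2: increase by 20% => multiply by 120/100
  2310 * 120/100 = 2772
Final value = 2772

2772


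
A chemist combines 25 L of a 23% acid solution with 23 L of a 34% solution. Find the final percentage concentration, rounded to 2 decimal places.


Solute in mixture 1 = 23% of 25 L = 25*23/100 = 23/4 L
Solute in mixture 2 = 34% of 23 L = 23*34/100 = 391/50 L
Total solute = 23/4 + 391/50 = 1357/100 L
Total volume = 25 + 23 = 48 L
Final concentration = 1357/100/48 * 100 = 28.27%

28.27


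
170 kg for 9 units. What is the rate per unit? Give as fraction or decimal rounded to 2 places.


Total kg = 170
Number of units = 9
Unit rate = 170 / 9
= 18.89 kg per unit

18.89


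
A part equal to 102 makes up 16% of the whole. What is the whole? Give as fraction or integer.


Given: 102 is 16% of the whole
Set up: 102 = 16/100 * whole
whole = 102 * 100 / 16
whole = 10200 / 16
whole = 1275/2

1275/2


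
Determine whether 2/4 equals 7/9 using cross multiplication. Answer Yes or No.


Cross multiply to check 2/4 = 7/9
Left cross product: 2 * 9 = 18
Right cross product: 4 * 7 = 28
18 != 28
Not equal, so proportions differ => No

No


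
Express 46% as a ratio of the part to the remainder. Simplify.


Part = 46%, Remainder = 54%
Ratio = 46:54
GCD(46, 54) = 2
Simplify: 23:27 = 23:27

23:27


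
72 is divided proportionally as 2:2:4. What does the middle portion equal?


Ratio = 2:2:4
Total parts = 2 + 2 + 4 = 8
Value per part = 72 / 8 = 9
First share = 2 * 9 = 18
Middle share = 2 * 9 = 18
Third share = 4 * 9 = 36

18


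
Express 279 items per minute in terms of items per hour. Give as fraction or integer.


Converting from per minute to per hour
Rate = 279 items per minute
Multiply by 60: 279 * 60
= 16740 items per hour

16740


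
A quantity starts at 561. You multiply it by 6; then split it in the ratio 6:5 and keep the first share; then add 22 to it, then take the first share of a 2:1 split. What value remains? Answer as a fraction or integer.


Start with 561.
Step 1: Multiply by 6: 561 * 6 = 3366
Step 2: Split 6:5, first share = 3366 * 6/11 = 1836
Step 3: Add 22: 1836+22=1858; split 2:1 first = 1858*2/3 = 3716/3
Final result = 3716/3

3716/3


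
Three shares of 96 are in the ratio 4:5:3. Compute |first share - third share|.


Total parts = 4 + 5 + 3 = 12
Value per part = 96 / 12 = 8
Shares: 4*8=32, 5*8=40, 3*8=24
First share = 32, third share = 24
Difference = |32 - 24| = 8

8


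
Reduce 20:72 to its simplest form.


Find GCD(20, 72)
GCD = 4
Divide both by 4: 20/4 = 5, 72/4 = 18
Simplified ratio = 5:18

5:18


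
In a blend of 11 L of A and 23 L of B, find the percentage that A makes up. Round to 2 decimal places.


Volume of A = 11 L
Volume of B = 23 L
Total volume = 11 + 23 = 34 L
Percentage of A = (11/34) * 100
= 32.35%

32.35


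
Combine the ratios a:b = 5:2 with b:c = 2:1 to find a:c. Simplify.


Given a:b = 5:2 and b:c = 2:1
Make b consistent. Multiply first ratio by 2: a:b = 10:4
Multiply second ratio by 2: b:c = 4:2
Now b = 4 in both, so a:b:c = 10:4:2
Therefore a:c = 10:2
Simplify by GCD: a:c = 5:1

5:1


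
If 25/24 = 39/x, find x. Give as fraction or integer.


Setting up: 25/24 = 39/x
Cross multiply: 25 * x = 24 * 39
25x = 936
x = 936/25
x = 936/25

936/25


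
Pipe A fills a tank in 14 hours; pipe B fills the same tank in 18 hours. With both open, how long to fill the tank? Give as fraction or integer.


Rate of A = 1/14 job per hour
Rate of B = 1/18 job per hour
Combined rate = 1/14 + 1/18
Find common denominator: (18 + 14)/(14*18) = 32/252
Combined rate = 8/63 job per hour
Time together = 1 / (8/63) = 63/8 hours

63/8


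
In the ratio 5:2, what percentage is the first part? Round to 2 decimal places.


Total parts = 5 + 2 = 7
First part fraction = 5/7
Percentage = (5/7) * 100
= 0.714286 * 100
= 71.43%

71.43


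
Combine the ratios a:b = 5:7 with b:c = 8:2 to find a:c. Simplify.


Given a:b = 5:7 and b:c = 8:2
Make b consistent. Multiply first ratio by 8: a:b = 40:56
Multiply second ratio by 7: b:c = 56:14
Now b = 56 in both, so a:b:c = 40:56:14
Therefore a:c = 40:14
Simplify by GCD: a:c = 20:7

20:7


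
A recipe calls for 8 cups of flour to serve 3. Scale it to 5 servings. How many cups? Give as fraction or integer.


Original: 8 cups for 3 servings
Target servings = 5
Scaling factor = 5/3
New amount = 8 * 5/3
= 40/3
= 40/3 cups

40/3


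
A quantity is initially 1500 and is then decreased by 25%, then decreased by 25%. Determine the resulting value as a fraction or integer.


Start: 1500
Step 1: decrease by 25% => multiply by 75/100
  1500 * 75/100 = 1125
Step 2: decrease by 25% => multiply by 75/100
  1125 * 75/100 = 3375/4
Final value = 3375/4

3375/4


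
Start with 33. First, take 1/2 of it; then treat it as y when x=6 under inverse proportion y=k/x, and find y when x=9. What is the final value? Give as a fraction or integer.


Start with 33.
Step 1: Take 1/2: 33 * 1/2 = 33/2
Step 2: Inverse prop: k = (33/2)*6; new y = k/9 = 33/2*6/9 = 11
Final result = 11

11


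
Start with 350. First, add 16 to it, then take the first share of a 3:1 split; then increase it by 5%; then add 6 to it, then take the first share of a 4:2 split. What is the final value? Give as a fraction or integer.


Start with 350.
Step 1: Add 16: 350+16=366; split 3:1 first = 366*3/4 = 549/2
Step 2: Increase by 5%: 549/2 * 105/100 = 11529/40
Step 3: Add 6: 11529/40+6=11769/40; split 4:2 first = 11769/40*4/6 = 3923/20
Final result = 3923/20

3923/20


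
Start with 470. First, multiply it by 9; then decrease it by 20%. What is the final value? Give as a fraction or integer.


Start with 470.
Step 1: Multiply by 9: 470 * 9 = 4230
Step 2: Decrease by 20%: 4230 * 80/100 = 3384
Final result = 3384

3384


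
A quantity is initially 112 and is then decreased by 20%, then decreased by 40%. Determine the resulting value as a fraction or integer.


Start: 112
Step 1: decrease by 20% => multiply by 80/100
  112 * 80/100 = 448/5
Step 2: decrease by 40% => multiply by 60/100
  448/5 * 60/100 = 1344/25
Final value = 1344/25

1344/25


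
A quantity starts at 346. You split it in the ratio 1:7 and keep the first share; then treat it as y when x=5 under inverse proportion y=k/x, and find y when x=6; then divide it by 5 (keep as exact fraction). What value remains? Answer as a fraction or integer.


Start with 346.
Step 1: Split 1:7, first share = 346 * 1/8 = 173/4
Step 2: Inverse prop: k = (173/4)*5; new y = k/6 = 173/4*5/6 = 865/24
Step 3: Divide by 5: 865/24 / 5 = 173/24
Final result = 173/24

173/24


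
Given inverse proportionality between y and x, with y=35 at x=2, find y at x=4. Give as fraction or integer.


Inverse proportion: y = k/x
Find k: k = 2 * 35 = 70
Compute y at x=4: y = 70/4
y = 35/2

35/2


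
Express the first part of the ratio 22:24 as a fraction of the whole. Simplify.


Total parts = 22 + 24 = 46
First part fraction = 22/46
Simplify: 22/46 = 11/23

11/23


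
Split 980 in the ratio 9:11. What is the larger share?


Total parts = 9 + 11 = 20
Value per part = 980 / 20 = 49
First share = 9 * 49 = 441
Second share = 11 * 49 = 539
Larger share = 539

539


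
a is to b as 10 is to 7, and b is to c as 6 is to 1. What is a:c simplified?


Given a:b = 10:7 and b:c = 6:1
Make b consistent. Multiply first ratio by 6: a:b = 60:42
Multiply second ratio by 7: b:c = 42:7
Now b = 42 in both, so a:b:c = 60:42:7
Therefore a:c = 60:7
Simplify by GCD: a:c = 60:7

60:7


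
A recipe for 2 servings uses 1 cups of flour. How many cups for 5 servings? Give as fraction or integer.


Original: 1 cups for 2 servings
Target servings = 5
Scaling factor = 5/2
New amount = 1 * 5/2
= 5/2
= 5/2 cups

5/2


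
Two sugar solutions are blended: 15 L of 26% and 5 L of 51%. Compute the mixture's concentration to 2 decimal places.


Solute in mixture 1 = 26% of 15 L = 15*26/100 = 39/10 L
Solute in mixture 2 = 51% of 5 L = 5*51/100 = 51/20 L
Total solute = 39/10 + 51/20 = 129/20 L
Total volume = 15 + 5 = 20 L
Final concentration = 129/20/20 * 100 = 32.25%

32.25


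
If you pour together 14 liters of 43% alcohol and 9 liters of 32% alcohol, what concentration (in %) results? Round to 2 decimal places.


Solute in mixture 1 = 43% of 14 L = 14*43/100 = 301/50 L
Solute in mixture 2 = 32% of 9 L = 9*32/100 = 72/25 L
Total solute = 301/50 + 72/25 = 89/10 L
Total volume = 14 + 9 = 23 L
Final concentration = 89/10/23 * 100 = 38.70%

38.70


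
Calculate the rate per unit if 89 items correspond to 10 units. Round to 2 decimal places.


Total items = 89
Number of units = 10
Unit rate = 89 / 10
= 8.90 items per unit

8.90


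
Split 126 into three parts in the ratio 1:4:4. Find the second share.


Ratio = 1:4:4
Total parts = 1 + 4 + 4 = 9
Value per part = 126 / 9 = 14
First share = 1 * 14 = 14
Middle share = 4 * 14 = 56
Third share = 4 * 14 = 56

56


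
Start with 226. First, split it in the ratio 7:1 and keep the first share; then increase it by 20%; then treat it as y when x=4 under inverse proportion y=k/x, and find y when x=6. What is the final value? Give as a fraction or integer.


Start with 226.
Step 1: Split 7:1, first share = 226 * 7/8 = 791/4
Step 2: Increase by 20%: 791/4 * 120/100 = 2373/10
Step 3: Inverse prop: k = (2373/10)*4; new y = k/6 = 2373/10*4/6 = 791/5
Final result = 791/5

791/5


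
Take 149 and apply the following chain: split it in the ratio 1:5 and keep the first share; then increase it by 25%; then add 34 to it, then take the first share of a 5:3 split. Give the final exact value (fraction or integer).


Start with 149.
Step 1: Split 1:5, first share = 149 * 1/6 = 149/6
Step 2: Increase by 25%: 149/6 * 125/100 = 745/24
Step 3: Add 34: 745/24+34=1561/24; split 5:3 first = 1561/24*5/8 = 7805/192
Final result = 7805/192

7805/192


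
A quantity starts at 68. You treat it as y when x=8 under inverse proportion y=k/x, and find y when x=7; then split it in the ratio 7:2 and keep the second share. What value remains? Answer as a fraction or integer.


Start with 68.
Step 1: Inverse prop: k = (68)*8; new y = k/7 = 68*8/7 = 544/7
Step 2: Split 7:2, second share = 544/7 * 2/9 = 1088/63
Final result = 1088/63

1088/63


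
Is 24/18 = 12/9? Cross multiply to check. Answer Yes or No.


Cross multiply to check 24/18 = 12/9
Left cross product: 24 * 9 = 216
Right cross product: 18 * 12 = 216
216 = 216
Equal, so proportions match => Yes

Yes


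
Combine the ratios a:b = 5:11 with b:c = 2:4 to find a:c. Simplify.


Given a:b = 5:11 and b:c = 2:4
Make b consistent. Multiply first ratio by 2: a:b = 10:22
Multiply second ratio by 11: b:c = 22:44
Now b = 22 in both, so a:b:c = 10:22:44
Therefore a:c = 10:44
Simplify by GCD: a:c = 5:22

5:22


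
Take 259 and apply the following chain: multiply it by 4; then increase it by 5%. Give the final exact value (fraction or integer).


Start with 259.
Step 1: Multiply by 4: 259 * 4 = 1036
Step 2: Increase by 5%: 1036 * 105/100 = 5439/5
Final result = 5439/5

5439/5


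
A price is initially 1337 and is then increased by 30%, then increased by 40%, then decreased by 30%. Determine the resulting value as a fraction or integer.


Start: 1337
Step 1: increase by 30% => multiply by 130/100
  1337 * 130/100 = 17381/10
Step 2: increase by 40% => multiply by 140/100
  17381/10 * 140/100 = 121667/50
Step 3: decrease by 30% => multiply by 70/100
  121667/50 * 70/100 = 851669/500
Final value = 851669/500

851669/500


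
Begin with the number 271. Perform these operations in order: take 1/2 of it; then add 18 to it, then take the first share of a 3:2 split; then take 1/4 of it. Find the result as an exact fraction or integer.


Start with 271.
Step 1: Take 1/2: 271 * 1/2 = 271/2
Step 2: Add 18: 271/2+18=307/2; split 3:2 first = 307/2*3/5 = 921/10
Step 3: Take 1/4: 921/10 * 1/4 = 921/40
Final result = 921/40

921/40


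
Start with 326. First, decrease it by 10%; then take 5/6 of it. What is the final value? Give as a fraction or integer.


Start with 326.
Step 1: Decrease by 10%: 326 * 90/100 = 1467/5
Step 2: Take 5/6: 1467/5 * 5/6 = 489/2
Final result = 489/2

489/2


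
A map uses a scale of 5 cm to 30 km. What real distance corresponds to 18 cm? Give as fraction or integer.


Map scale: 5 cm = 30 km
Measured distance on map = 18 cm
Set up proportion: 18 * 30 / 5
= 540 / 5
= 108 km

108


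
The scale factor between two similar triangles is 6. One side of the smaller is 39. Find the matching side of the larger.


Similar triangles have proportional sides
Scale factor = 6
Smaller side = 39
Corresponding larger side = 39 * 6
= 234

234


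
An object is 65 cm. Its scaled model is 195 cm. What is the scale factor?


Original length = 65 cm
Scaled length = 195 cm
Scale factor = 195 / 65
= 3

3


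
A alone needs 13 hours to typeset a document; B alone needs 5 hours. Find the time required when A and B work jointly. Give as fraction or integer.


Rate of A = 1/13 job per hour
Rate of B = 1/5 job per hour
Combined rate = 1/13 + 1/5
Find common denominator: (5 + 13)/(13*5) = 18/65
Combined rate = 18/65 job per hour
Time together = 1 / (18/65) = 65/18 hours

65/18


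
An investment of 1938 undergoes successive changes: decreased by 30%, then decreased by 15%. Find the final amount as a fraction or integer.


Start: 1938
Step 1: decrease by 30% => multiply by 70/100
  1938 * 70/100 = 6783/5
Step 2: decrease by 15% => multiply by 85/100
  6783/5 * 85/100 = 115311/100
Final value = 115311/100

115311/100


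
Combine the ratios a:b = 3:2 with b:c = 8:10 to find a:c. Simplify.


Given a:b = 3:2 and b:c = 8:10
Make b consistent. Multiply first ratio by 8: a:b = 24:16
Multiply second ratio by 2: b:c = 16:20
Now b = 16 in both, so a:b:c = 24:16:20
Therefore a:c = 24:20
Simplify by GCD: a:c = 6:5

6:5


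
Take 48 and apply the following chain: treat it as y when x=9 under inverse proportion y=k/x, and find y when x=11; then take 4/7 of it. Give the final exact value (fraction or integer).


Start with 48.
Step 1: Inverse prop: k = (48)*9; new y = k/11 = 48*9/11 = 432/11
Step 2: Take 4/7: 432/11 * 4/7 = 1728/77
Final result = 1728/77

1728/77


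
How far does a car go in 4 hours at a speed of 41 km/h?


Using distance = speed * time
Speed = 41 km/h
Time = 4 hours
Distance = 41 * 4
= 164 km

164


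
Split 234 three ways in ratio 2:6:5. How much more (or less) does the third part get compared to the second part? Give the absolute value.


Total parts = 2 + 6 + 5 = 13
Value per part = 234 / 13 = 18
Shares: 2*18=36, 6*18=108, 5*18=90
Third share = 90, second share = 108
Difference = |90 - 108| = 18

18


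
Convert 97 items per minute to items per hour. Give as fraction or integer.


Converting from per minute to per hour
Rate = 97 items per minute
Multiply by 60: 97 * 60
= 5820 items per hour

5820


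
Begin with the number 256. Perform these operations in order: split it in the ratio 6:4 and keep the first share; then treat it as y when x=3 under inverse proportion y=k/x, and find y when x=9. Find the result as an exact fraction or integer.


Start with 256.
Step 1: Split 6:4, first share = 256 * 6/10 = 768/5
Step 2: Inverse prop: k = (768/5)*3; new y = k/9 = 768/5*3/9 = 256/5
Final result = 256/5

256/5


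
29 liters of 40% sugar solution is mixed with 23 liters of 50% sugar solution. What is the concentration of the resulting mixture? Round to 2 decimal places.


Solute in mixture 1 = 40% of 29 L = 29*40/100 = 58/5 L
Solute in mixture 2 = 50% of 23 L = 23*50/100 = 23/2 L
Total solute = 58/5 + 23/2 = 231/10 L
Total volume = 29 + 23 = 52 L
Final concentration = 231/10/52 * 100 = 44.42%

44.42


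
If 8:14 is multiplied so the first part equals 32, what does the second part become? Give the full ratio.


Original ratio: 8:14
First term target: 32
Scale factor = 32 / 8 = 4
Multiply second term: 14 * 4 = 56
Equivalent ratio = 32:56

32:56


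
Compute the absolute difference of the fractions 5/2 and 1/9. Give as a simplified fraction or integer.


Simplify: 5/2 = 5/2 and 1/9 = 1/9
Find common denominator: LCD = 18
Convert: 45/18 and 2/18
Difference = |45 - 2|/18 = 43/18
Simplified = 43/18

43/18


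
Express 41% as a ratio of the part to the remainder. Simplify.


Part = 41%, Remainder = 59%
Ratio = 41:59
GCD(41, 59) = 1
Simplify: 41:59 = 41:59

41:59


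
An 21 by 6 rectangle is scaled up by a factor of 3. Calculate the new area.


Original dimensions: 21 x 6
Enlargement factor = 3
New width = 21 * 3 = 63
New height = 6 * 3 = 18
New area = 63 * 18 = 1134

1134


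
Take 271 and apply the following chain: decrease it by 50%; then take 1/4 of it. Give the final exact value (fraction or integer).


Start with 271.
Step 1: Decrease by 50%: 271 * 50/100 = 271/2
Step 2: Take 1/4: 271/2 * 1/4 = 271/8
Final result = 271/8

271/8


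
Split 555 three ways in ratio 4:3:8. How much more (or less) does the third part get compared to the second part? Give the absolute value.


Total parts = 4 + 3 + 8 = 15
Value per part = 555 / 15 = 37
Shares: 4*37=148, 3*37=111, 8*37=296
Third share = 296, second share = 111
Difference = |296 - 111| = 185

185


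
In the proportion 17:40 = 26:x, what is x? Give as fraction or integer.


Setting up: 17/40 = 26/x
Cross multiply: 17 * x = 40 * 26
17x = 1040
x = 1040/17
x = 1040/17

1040/17


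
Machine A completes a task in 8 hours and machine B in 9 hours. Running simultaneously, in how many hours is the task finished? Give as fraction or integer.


Rate of A = 1/8 job per hour
Rate of B = 1/9 job per hour
Combined rate = 1/8 + 1/9
Find common denominator: (9 + 8)/(8*9) = 17/72
Combined rate = 17/72 job per hour
Time together = 1 / (17/72) = 72/17 hours

72/17


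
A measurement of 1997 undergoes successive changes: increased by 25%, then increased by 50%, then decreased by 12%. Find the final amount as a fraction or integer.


Start: 1997
Step 1: increase by 25% => multiply by 125/100
  1997 * 125/100 = 9985/4
Step 2: increase by 50% => multiply by 150/100
  9985/4 * 150/100 = 29955/8
Step 3: decrease by 12% => multiply by 88/100
  29955/8 * 88/100 = 65901/20
Final value = 65901/20

65901/20


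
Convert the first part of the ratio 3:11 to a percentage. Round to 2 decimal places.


Total parts = 3 + 11 = 14
First part fraction = 3/14
Percentage = (3/14) * 100
= 0.214286 * 100
= 21.43%

21.43


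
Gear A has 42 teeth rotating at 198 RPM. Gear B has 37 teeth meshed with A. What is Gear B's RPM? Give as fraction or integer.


Gear ratio: teeth_A * RPM_A = teeth_B * RPM_B
42 * 198 = 37 * RPM_B
8316 = 37 * RPM_B
RPM_B = 8316 / 37
RPM_B = 8316/37

8316/37


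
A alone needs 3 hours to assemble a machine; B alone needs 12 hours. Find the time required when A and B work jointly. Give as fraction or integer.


Rate of A = 1/3 job per hour
Rate of B = 1/12 job per hour
Combined rate = 1/3 + 1/12
Find common denominator: (12 + 3)/(3*12) = 15/36
Combined rate = 5/12 job per hour
Time together = 1 / (5/12) = 12/5 hours

12/5


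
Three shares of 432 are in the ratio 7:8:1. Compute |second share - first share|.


Total parts = 7 + 8 + 1 = 16
Value per part = 432 / 16 = 27
Shares: 7*27=189, 8*27=216, 1*27=27
Second share = 216, first share = 189
Difference = |216 - 189| = 27

27


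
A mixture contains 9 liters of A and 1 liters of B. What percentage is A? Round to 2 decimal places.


Volume of A = 9 L
Volume of B = 1 L
Total volume = 9 + 1 = 10 L
Percentage of A = (9/10) * 100
= 90.00%

90.00


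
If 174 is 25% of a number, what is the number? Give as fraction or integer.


Given: 174 is 25% of the whole
Set up: 174 = 25/100 * whole
whole = 174 * 100 / 25
whole = 17400 / 25
whole = 696

696
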